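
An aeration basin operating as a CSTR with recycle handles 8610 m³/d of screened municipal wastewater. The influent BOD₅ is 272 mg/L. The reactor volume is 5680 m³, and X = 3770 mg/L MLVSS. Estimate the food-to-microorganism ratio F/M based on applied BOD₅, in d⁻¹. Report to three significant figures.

F/M = applied load / biomass = Q·S₀/(V·X) = 8610 × 272 / (5680 × 3770) = 0.1094 d⁻¹.

F/M ≈ 0.109 d⁻¹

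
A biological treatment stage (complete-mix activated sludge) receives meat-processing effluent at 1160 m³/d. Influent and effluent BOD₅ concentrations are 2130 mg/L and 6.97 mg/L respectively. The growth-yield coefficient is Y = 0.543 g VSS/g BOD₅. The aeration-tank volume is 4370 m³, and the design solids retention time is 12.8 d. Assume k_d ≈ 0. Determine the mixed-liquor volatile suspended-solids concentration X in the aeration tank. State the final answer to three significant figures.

X ≈ 3920 mg/L

X = Y·Q·ΔS·θ_c / V = 0.543 × 1160 × (2130 − 6.97) × 12.8 / 4370 = 3917 mg/L.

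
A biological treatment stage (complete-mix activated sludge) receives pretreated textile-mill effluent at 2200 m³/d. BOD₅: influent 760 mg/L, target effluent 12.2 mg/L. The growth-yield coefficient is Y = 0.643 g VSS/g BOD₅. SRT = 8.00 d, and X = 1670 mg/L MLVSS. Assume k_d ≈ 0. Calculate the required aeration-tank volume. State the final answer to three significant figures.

Biomass mass balance (decay neglected): V·X = Y·Q·(S₀ − S)·θ_c, so V = 0.643 × 2200 × (760 − 12.2) × 8.00 / 1670 = 5067 m³.

V ≈ 5070 m³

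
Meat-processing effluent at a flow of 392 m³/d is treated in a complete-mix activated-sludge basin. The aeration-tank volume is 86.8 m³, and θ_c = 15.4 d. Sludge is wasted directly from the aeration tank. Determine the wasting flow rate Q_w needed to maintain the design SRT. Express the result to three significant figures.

With mixed-liquor wasting, θ_c = V/Q_w, so Q_w = V/θ_c = 86.80/15.4 = 5.636 m³/d.

Q_w ≈ 5.64 m³/d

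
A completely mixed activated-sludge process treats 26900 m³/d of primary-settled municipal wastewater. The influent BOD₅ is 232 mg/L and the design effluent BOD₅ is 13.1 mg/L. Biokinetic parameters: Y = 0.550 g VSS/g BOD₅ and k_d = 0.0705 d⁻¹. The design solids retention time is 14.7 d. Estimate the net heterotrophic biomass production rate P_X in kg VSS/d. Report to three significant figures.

P_X ≈ 1590 kg VSS/d

The observed yield is Y_obs = Y/(1 + k_d·θ_c) = 0.550 / (1 + 0.0705 × 14.7) = 0.550 / 2.036 = 0.2701 g VSS per g BOD₅ removed.
Mass of BOD₅ removed per day: Q(S₀ − S) = 26900 × 218.9 g/m³ = 5888 kg/d.
P_X = Y_obs · Q(S₀ − S) = 0.2701 × 5888 = 1590 kg VSS/d.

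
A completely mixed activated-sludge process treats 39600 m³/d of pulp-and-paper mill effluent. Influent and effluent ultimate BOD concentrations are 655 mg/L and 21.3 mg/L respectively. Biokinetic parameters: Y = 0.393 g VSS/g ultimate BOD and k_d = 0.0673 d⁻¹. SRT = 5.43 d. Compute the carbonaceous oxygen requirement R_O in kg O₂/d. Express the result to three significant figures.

The observed yield is Y_obs = Y/(1 + k_d·θ_c) = 0.393 / (1 + 0.0673 × 5.43) = 0.393 / 1.365 = 0.2878 g VSS per g ultimate BOD removed.
ΔS = 655 − 21.3 = 633.7 mg/L, so the substrate removal rate is 39600 × 633.7/1000 = 25095 kg ultimate BOD/d.
Biomass synthesised: P_X = Y_obs × 25095 = 7223 kg VSS/d.
R_O = Q·ΔS − 1.42 P_X = 25095 − 10256 = 14838 kg O₂/d.

R_O ≈ 14800 kg O₂/d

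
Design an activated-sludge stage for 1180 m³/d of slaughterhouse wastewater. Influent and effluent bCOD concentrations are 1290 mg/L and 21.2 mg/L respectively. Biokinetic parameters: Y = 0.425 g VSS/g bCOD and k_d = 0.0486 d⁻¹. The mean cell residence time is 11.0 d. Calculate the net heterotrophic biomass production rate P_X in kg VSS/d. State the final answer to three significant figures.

P_X ≈ 415 kg VSS/d

Y_obs = Y / (1 + k_d θ_c) = 0.425 / (1 + 0.0486 × 11.0) = 0.425 / 1.535 = 0.2769.
Substrate removed = Q·(S₀ − S) = 1180 m³/d × (1290 − 21.2) g/m³ = 1.5×10^6 g/d = 1497 kg/d.
Net biomass production P_X = Y_obs × Q·(S₀ − S) = 0.2769 × 1497 = 414.6 kg VSS/d.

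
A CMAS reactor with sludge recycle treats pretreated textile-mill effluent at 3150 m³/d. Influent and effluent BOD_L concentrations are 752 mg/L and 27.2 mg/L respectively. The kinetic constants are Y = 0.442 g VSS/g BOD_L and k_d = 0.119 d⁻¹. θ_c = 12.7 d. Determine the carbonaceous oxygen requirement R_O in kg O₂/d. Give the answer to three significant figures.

Correct the yield for decay: Y_obs = Y/(1 + k_d θ_c) = 0.442 / (1 + 0.119 × 12.7) = 0.442 / 2.511 = 0.1760.
Mass of BOD_L removed per day: Q(S₀ − S) = 3150 × 724.8 g/m³ = 2283 kg/d.
Biomass synthesised: P_X = Y_obs × 2283 = 401.8 kg VSS/d.
R_O = Q·ΔS − 1.42 P_X = 2283 − 570.6 = 1713 kg O₂/d.

R_O ≈ 1710 kg O₂/d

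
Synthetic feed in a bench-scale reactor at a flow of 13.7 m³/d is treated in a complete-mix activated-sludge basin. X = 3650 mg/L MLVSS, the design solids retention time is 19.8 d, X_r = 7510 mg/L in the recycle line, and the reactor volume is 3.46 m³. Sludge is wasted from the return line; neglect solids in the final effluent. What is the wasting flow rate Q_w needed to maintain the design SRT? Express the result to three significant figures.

Q_w = (V·X)/(θ_c X_r) = 3.460 × 3650 / (19.8 × 7510) = 0.08493 m³/d.

Q_w ≈ 0.0849 m³/d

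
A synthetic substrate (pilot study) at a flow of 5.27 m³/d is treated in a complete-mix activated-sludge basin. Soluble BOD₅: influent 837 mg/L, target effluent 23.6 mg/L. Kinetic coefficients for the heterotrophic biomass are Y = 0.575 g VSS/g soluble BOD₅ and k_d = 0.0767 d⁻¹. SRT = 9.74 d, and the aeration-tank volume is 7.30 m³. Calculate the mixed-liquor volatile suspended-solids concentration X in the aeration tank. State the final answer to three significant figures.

X ≈ 1880 mg/L

Solving the biomass balance for X: X = Y Q (S₀−S) θ_c / [V (1+k_d θ_c)] = 0.575 × 5.27 × (837 − 23.6) × 9.74 / [7.30 × (1 + 0.0767 × 9.74)] = 1882 mg/L.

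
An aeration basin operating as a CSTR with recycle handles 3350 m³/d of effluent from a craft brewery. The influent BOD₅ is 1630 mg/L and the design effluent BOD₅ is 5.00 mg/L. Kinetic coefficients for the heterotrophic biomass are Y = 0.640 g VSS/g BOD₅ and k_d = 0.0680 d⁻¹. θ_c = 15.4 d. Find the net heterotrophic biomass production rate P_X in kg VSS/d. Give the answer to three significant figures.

Correct the yield for decay: Y_obs = Y/(1 + k_d θ_c) = 0.640 / (1 + 0.0680 × 15.4) = 0.640 / 2.047 = 0.3126.
Q·(S₀ − S) = 3350 × (1630 − 5.00) × 10⁻³ = 5444 kg/d removed.
Biomass produced: P_X = Y_obs·Q·ΔS = 0.3126 × 5444 ≈ 1702 kg VSS/d.

P_X ≈ 1700 kg VSS/d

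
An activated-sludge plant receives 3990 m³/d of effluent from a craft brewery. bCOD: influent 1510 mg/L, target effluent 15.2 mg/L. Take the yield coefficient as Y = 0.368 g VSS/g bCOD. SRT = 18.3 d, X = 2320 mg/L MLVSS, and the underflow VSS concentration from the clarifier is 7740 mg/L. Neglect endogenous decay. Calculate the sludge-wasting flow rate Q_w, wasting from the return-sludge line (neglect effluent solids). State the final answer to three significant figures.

Q_w ≈ 284 m³/d

V·X = Y·Q·ΔS·θ_c gives V = 0.368 × 3990 × (1510 − 15.2) × 18.3 / 2320 = 17313 m³.
Wasting from the return line (neglecting effluent solids): Q_w = V·X / (θ_c·X_r) = 17313 × 2320 / (18.3 × 7740) = 283.6 m³/d.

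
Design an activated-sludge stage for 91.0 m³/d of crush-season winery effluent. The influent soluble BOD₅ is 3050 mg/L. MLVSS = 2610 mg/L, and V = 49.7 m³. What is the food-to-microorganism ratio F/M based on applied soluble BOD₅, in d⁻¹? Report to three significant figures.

F/M = applied load / biomass = Q·S₀/(V·X) = 91.0 × 3050 / (49.70 × 2610) = 2.140 d⁻¹.

F/M ≈ 2.14 d⁻¹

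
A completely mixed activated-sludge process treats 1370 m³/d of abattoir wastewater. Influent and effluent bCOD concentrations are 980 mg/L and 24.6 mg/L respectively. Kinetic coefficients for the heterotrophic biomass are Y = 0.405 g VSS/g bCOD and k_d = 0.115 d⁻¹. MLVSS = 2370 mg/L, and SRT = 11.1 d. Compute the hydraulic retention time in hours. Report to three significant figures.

τ ≈ 19.1 h

Steady-state biomass mass balance: V·X·(1 + k_d·θ_c) = Y·Q·(S₀ − S)·θ_c, so V = 0.405 × 1370 × (980 − 24.6) × 11.1 / [2370 × (1 + 0.115 × 11.1)] = 5.88×10^6 / 5395 = 1091 m³.
Hydraulic retention time τ = V/Q = 1091 / 1370 = 0.7961 d = 19.11 h.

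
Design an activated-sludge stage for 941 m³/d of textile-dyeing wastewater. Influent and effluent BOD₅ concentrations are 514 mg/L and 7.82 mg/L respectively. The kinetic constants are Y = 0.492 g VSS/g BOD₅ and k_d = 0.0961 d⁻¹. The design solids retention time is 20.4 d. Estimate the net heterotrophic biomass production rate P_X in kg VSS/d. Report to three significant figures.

P_X ≈ 79.2 kg VSS/d

Y_obs = Y / (1 + k_d θ_c) = 0.492 / (1 + 0.0961 × 20.4) = 0.492 / 2.960 = 0.1662.
ΔS = 514 − 7.82 = 506.2 mg/L, so the substrate removal rate is 941 × 506.2/1000 = 476.3 kg BOD₅/d.
So the net sludge growth is P_X = 0.1662 × 476.3 = 79.16 kg VSS/d.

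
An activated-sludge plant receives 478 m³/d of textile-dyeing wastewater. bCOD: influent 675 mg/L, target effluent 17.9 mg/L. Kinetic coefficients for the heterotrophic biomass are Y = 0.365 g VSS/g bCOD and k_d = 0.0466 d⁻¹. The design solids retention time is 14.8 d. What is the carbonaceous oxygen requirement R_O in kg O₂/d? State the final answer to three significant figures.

Correct the yield for decay: Y_obs = Y/(1 + k_d θ_c) = 0.365 / (1 + 0.0466 × 14.8) = 0.365 / 1.690 = 0.2160.
Substrate removed = Q·(S₀ − S) = 478 m³/d × (675 − 17.9) g/m³ = 3.14×10^5 g/d = 314.1 kg/d.
P_X = Y_obs·Q·(S₀ − S) = 0.2160 × 314.1 = 67.85 kg VSS/d.
R_O = Q·(S₀ − S) − 1.42·P_X = 314.1 − 1.42 × 67.85 = 217.7 kg O₂/d.

R_O ≈ 218 kg O₂/d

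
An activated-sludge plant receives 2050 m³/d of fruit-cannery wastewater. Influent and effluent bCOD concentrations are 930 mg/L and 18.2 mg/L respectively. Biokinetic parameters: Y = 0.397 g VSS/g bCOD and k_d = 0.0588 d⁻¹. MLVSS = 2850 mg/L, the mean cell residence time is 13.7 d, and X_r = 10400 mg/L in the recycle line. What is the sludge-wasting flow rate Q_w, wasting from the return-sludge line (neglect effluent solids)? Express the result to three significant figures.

Q_w ≈ 39.5 m³/d

Steady-state biomass mass balance: V·X·(1 + k_d·θ_c) = Y·Q·(S₀ − S)·θ_c, so V = 0.397 × 2050 × (930 − 18.2) × 13.7 / [2850 × (1 + 0.0588 × 13.7)] = 1.02×10^7 / 5146 = 1976 m³.
θ_c = V·X/(Q_w·X_r) when wasting from the recycle, so Q_w = V·X/(θ_c·X_r) = 1976 × 2850 / (13.7 × 10400) = 39.52 m³/d.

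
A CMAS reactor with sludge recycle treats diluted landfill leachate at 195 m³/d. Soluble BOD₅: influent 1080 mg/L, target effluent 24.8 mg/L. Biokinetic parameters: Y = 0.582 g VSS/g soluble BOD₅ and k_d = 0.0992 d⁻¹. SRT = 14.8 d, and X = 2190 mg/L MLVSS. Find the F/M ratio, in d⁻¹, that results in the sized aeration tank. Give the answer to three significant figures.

Steady-state biomass mass balance: V·X·(1 + k_d·θ_c) = Y·Q·(S₀ − S)·θ_c, so V = 0.582 × 195 × (1080 − 24.8) × 14.8 / [2190 × (1 + 0.0992 × 14.8)] = 1.77×10^6 / 5405 = 327.9 m³.
F/M = Q·S₀ / (V·X) = 195 × 1080 / (327.9 × 2190) = 0.2933 g soluble BOD₅·(g VSS·d)⁻¹.

F/M ≈ 0.293 d⁻¹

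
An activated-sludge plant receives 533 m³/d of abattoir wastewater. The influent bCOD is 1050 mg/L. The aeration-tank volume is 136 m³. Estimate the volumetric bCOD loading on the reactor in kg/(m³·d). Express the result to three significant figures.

L_v ≈ 4.12 kg bCOD/(m³·d)

L_v = Q S₀ / V = 533 × 1050 × 10⁻³ / 136.0 = 4.115 kg/(m³·d).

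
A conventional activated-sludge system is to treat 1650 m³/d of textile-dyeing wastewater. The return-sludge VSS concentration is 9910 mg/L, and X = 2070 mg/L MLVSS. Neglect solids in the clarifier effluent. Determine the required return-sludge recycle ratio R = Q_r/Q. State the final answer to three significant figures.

R ≈ 0.264

R = Q_r/Q = X/(X_r − X) = 2070 / (9910 − 2070) = 0.2640.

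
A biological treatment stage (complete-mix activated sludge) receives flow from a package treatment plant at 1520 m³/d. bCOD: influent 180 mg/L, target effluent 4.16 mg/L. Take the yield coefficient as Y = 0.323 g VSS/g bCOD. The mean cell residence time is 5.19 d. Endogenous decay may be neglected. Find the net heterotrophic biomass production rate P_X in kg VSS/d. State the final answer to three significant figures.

No decay correction is needed, so Y_obs = Y = 0.323.
Q·(S₀ − S) = 1520 × (180 − 4.16) × 10⁻³ = 267.3 kg/d removed.
Biomass produced: P_X = Y_obs·Q·ΔS = 0.3230 × 267.3 ≈ 86.33 kg VSS/d.

P_X ≈ 86.3 kg VSS/d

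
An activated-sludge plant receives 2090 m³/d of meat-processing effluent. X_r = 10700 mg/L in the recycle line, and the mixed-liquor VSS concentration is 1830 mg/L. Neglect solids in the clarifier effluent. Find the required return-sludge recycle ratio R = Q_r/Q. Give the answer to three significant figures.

R ≈ 0.206

Solids balance on the clarifier gives (1+R)X = R·X_r, so R = X/(X_r − X) = 1830 / (10700 − 1830) = 0.2063.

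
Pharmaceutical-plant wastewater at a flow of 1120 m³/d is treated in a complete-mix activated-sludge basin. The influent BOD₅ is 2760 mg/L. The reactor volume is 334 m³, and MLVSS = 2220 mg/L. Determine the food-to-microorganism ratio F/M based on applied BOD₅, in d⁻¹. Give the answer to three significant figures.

Food-to-microorganism ratio F/M = Q S₀ / (V X) = 1120 × 2760 / (334.0 × 2220) = 4.169 d⁻¹.

F/M ≈ 4.17 d⁻¹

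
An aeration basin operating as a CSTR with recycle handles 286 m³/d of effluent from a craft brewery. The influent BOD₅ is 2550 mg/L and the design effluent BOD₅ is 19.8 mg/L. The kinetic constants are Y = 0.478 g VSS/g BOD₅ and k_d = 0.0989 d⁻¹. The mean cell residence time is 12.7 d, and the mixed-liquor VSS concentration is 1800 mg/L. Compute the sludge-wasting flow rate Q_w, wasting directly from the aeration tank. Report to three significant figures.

From the SRT design equation V = Y Q (S₀−S) θ_c / [X (1 + k_d θ_c)] = 0.478 × 286 × (2550 − 19.8) × 12.7 / [1800 × (1 + 0.0989 × 12.7)] = 4.39×10^6 / 4061 = 1082 m³.
With mixed-liquor wasting, θ_c = V/Q_w, so Q_w = V/θ_c = 1082/12.7 = 85.18 m³/d.

Q_w ≈ 85.2 m³/d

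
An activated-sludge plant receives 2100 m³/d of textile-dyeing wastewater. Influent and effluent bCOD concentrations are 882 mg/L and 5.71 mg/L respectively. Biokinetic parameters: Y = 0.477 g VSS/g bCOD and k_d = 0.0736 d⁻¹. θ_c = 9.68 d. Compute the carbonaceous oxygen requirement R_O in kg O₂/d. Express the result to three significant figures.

R_O ≈ 1110 kg O₂/d

Observed yield with endogenous decay: Y_obs = Y / (1 + k_d·θ_c) = 0.477 / (1 + 0.0736 × 9.68) = 0.477 / 1.712 = 0.2785 g VSS/g bCOD.
Q·(S₀ − S) = 2100 × (882 − 5.71) × 10⁻³ = 1840 kg/d removed.
Net sludge production P_X = 0.2785 × 1840 = 512.6 kg VSS/d.
R_O = Q·ΔS − 1.42 P_X = 1840 − 727.9 = 1112 kg O₂/d.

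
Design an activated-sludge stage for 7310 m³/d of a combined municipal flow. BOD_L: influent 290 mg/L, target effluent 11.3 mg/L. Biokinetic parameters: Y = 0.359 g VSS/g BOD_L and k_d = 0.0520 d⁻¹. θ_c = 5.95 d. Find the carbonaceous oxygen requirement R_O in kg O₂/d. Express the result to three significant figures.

R_O ≈ 1240 kg O₂/d

Observed yield with endogenous decay: Y_obs = Y / (1 + k_d·θ_c) = 0.359 / (1 + 0.0520 × 5.95) = 0.359 / 1.309 = 0.2742 g VSS/g BOD_L.
Mass of BOD_L removed per day: Q(S₀ − S) = 7310 × 278.7 g/m³ = 2037 kg/d.
Net sludge production P_X = 0.2742 × 2037 = 558.6 kg VSS/d.
Carbonaceous O₂ demand = substrate oxidised − cell-mass equivalent = 2037 − 1.42 × 558.6 = 1244 kg O₂/d.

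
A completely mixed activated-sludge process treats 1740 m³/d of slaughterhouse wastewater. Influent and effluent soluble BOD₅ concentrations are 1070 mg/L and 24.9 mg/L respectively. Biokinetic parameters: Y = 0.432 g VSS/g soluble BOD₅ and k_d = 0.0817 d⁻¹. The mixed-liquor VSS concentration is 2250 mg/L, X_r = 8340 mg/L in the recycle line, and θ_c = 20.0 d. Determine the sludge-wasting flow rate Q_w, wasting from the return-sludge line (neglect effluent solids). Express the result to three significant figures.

Q_w ≈ 35.8 m³/d

Steady-state biomass mass balance: V·X·(1 + k_d·θ_c) = Y·Q·(S₀ − S)·θ_c, so V = 0.432 × 1740 × (1070 − 24.9) × 20.0 / [2250 × (1 + 0.0817 × 20.0)] = 1.57×10^7 / 5926 = 2651 m³.
Wasting from the return line (neglecting effluent solids): Q_w = V·X / (θ_c·X_r) = 2651 × 2250 / (20.0 × 8340) = 35.76 m³/d.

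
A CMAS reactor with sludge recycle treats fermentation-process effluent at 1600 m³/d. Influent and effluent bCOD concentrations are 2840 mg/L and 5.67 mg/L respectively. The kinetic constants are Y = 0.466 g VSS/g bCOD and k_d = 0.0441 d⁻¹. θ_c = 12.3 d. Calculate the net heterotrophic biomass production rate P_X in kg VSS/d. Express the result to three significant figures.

Y_obs = Y / (1 + k_d θ_c) = 0.466 / (1 + 0.0441 × 12.3) = 0.466 / 1.542 = 0.3021.
Q·(S₀ − S) = 1600 × (2840 − 5.67) × 10⁻³ = 4535 kg/d removed.
Net biomass production P_X = Y_obs × Q·(S₀ − S) = 0.3021 × 4535 = 1370 kg VSS/d.

P_X ≈ 1370 kg VSS/d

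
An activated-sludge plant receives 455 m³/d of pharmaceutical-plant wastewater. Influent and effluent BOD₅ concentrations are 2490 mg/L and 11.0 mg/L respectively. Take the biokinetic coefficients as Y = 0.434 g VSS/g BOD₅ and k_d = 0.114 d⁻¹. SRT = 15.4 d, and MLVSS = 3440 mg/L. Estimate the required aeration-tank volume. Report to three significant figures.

Steady-state biomass mass balance: V·X·(1 + k_d·θ_c) = Y·Q·(S₀ − S)·θ_c, so V = 0.434 × 455 × (2490 − 11.0) × 15.4 / [3440 × (1 + 0.114 × 15.4)] = 7.54×10^6 / 9479 = 795.3 m³.

V ≈ 795 m³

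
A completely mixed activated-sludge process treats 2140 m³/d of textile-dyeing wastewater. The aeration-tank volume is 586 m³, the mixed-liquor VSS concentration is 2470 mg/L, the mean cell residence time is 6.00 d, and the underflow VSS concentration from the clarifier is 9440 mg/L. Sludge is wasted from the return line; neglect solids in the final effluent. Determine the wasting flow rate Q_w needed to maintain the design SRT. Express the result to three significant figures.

Q_w ≈ 25.6 m³/d

Wasting from the return line (neglecting effluent solids): Q_w = V·X / (θ_c·X_r) = 586.0 × 2470 / (6.00 × 9440) = 25.55 m³/d.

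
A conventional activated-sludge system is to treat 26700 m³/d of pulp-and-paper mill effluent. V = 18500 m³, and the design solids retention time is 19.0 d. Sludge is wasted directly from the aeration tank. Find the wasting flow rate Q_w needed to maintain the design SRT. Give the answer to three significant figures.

Q_w ≈ 974 m³/d

For wasting at MLVSS concentration, Q_w = V/θ_c = 18500/19.0 = 973.7 m³/d.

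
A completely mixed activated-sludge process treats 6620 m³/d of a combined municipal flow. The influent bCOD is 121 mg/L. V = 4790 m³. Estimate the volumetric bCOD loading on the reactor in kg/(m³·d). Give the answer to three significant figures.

L_v ≈ 0.167 kg bCOD/(m³·d)

Volumetric loading L_v = Q·S₀ / V = 6620 × 121 g/m³ / 4790 m³ = 167.2 g/(m³·d) = 0.1672 kg bCOD/(m³·d).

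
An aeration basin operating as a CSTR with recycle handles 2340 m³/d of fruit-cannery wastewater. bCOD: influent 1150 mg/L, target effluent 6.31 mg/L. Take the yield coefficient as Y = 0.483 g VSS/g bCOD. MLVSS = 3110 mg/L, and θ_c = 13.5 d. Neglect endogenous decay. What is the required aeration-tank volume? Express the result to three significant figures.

V ≈ 5610 m³

With k_d = 0 the design equation reduces to V = Y Q (S₀−S) θ_c / X = 0.483 × 2340 × (1150 − 6.31) × 13.5 / 3110 = 5611 m³.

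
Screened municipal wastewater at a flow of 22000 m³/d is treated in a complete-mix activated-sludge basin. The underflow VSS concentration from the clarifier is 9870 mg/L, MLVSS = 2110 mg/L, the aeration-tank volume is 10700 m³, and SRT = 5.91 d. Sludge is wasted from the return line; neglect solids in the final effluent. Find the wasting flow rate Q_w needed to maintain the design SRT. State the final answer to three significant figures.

θ_c = V·X/(Q_w·X_r) when wasting from the recycle, so Q_w = V·X/(θ_c·X_r) = 10700 × 2110 / (5.91 × 9870) = 387.0 m³/d.

Q_w ≈ 387 m³/d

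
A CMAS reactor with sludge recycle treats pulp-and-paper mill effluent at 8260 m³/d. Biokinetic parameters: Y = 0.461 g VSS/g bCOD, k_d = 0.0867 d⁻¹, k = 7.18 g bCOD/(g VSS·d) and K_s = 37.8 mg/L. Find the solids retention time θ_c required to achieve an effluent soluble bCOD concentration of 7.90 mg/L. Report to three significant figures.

θ_c ≈ 2.06 d

From 1/θ_c = Y·k·S/(K_s + S) − k_d: Y·k·S/(K_s+S) = 0.461 × 7.18 × 7.90 / (37.8 + 7.90) = 0.5722 d⁻¹.
Then 1/θ_c = μ − k_d = 0.5722 − 0.0867 = 0.4855 d⁻¹, giving θ_c = 2.060 d.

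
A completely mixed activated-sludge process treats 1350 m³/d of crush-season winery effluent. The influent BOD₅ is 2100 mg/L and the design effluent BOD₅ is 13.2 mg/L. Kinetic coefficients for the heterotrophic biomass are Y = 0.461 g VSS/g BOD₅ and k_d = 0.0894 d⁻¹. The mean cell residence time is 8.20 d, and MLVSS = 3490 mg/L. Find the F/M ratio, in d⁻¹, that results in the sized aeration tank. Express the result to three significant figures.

F/M ≈ 0.461 d⁻¹

Rearranging the biomass balance for a CMAS with decay, V = Y·Q·ΔS·θ_c / [X·(1+k_d θ_c)] = 0.461 × 1350 × (2100 − 13.2) × 8.20 / [3490 × (1 + 0.0894 × 8.20)] = 1.06×10^7 / 6048 = 1761 m³.
F/M = Q·S₀ / (V·X) = 1350 × 2100 / (1761 × 3490) = 0.4614 g BOD₅·(g VSS·d)⁻¹.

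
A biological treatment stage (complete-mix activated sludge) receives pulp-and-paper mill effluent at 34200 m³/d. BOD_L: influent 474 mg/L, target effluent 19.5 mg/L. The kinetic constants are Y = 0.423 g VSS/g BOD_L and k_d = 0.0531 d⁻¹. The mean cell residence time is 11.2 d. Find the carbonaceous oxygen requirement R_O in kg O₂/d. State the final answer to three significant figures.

The observed yield is Y_obs = Y/(1 + k_d·θ_c) = 0.423 / (1 + 0.0531 × 11.2) = 0.423 / 1.595 = 0.2653 g VSS per g BOD_L removed.
Mass of BOD_L removed per day: Q(S₀ − S) = 34200 × 454.5 g/m³ = 15544 kg/d.
Net sludge production P_X = 0.2653 × 15544 = 4123 kg VSS/d.
R_O = Q·ΔS − 1.42 P_X = 15544 − 5855 = 9689 kg O₂/d.

R_O ≈ 9690 kg O₂/d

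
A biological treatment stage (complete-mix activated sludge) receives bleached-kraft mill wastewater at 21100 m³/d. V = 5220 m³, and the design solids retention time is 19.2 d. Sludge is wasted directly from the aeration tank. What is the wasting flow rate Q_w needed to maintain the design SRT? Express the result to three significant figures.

Wasting from the aeration tank: Q_w = V / θ_c = 5220 / 19.2 = 271.9 m³/d.

Q_w ≈ 272 m³/d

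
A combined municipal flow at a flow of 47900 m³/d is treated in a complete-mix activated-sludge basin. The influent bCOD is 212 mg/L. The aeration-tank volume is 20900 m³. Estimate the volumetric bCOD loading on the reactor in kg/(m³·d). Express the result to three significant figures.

L_v ≈ 0.486 kg bCOD/(m³·d)

L_v = Q S₀ / V = 47900 × 212 × 10⁻³ / 20900 = 0.4859 kg/(m³·d).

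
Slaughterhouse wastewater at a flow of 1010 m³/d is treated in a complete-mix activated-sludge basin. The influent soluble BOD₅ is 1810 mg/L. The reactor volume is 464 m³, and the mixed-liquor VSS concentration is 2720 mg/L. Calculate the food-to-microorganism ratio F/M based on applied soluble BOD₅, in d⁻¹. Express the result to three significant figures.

F/M ≈ 1.45 d⁻¹

F/M = Q·S₀ / (V·X) = 1010 × 1810 / (464.0 × 2720) = 1.448 g soluble BOD₅·(g VSS·d)⁻¹.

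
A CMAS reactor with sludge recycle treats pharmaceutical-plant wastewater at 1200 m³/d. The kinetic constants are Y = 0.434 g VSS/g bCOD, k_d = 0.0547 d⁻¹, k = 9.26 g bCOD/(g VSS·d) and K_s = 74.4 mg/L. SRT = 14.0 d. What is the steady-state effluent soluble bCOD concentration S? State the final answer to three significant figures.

S ≈ 2.41 mg/L

Effluent substrate depends only on kinetics and SRT: S = K_s(1 + k_d θ_c) / [θ_c(Yk − k_d) − 1] = 74.4 × (1 + 0.0547 × 14.0) / [14.0 × (0.434 × 9.26 − 0.0547) − 1] = 131.4 / 54.50 = 2.411 mg/L.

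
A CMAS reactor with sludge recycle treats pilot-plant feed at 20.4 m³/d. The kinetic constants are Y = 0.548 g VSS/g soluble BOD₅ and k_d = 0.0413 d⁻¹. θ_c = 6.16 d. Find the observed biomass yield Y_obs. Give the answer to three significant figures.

The observed yield is Y_obs = Y/(1 + k_d·θ_c) = 0.548 / (1 + 0.0413 × 6.16) = 0.548 / 1.254 = 0.4369 g VSS per g soluble BOD₅ removed.

Y_obs ≈ 0.437 g VSS/g soluble BOD₅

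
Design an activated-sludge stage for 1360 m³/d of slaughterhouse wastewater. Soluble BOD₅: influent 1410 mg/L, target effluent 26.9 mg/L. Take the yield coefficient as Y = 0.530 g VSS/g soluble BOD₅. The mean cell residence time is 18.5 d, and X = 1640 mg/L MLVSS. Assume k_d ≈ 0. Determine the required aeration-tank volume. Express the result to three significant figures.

V ≈ 11200 m³

Biomass mass balance (decay neglected): V·X = Y·Q·(S₀ − S)·θ_c, so V = 0.530 × 1360 × (1410 − 26.9) × 18.5 / 1640 = 11246 m³.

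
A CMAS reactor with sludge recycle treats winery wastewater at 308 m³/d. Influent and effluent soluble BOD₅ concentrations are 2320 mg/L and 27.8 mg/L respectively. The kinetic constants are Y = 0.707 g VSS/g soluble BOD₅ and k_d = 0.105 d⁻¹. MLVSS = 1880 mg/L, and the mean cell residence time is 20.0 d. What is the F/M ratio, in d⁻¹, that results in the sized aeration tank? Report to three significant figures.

Steady-state biomass mass balance: V·X·(1 + k_d·θ_c) = Y·Q·(S₀ − S)·θ_c, so V = 0.707 × 308 × (2320 − 27.8) × 20.0 / [1880 × (1 + 0.105 × 20.0)] = 9.98×10^6 / 5828 = 1713 m³.
F/M = Q·S₀ / (V·X) = 308 × 2320 / (1713 × 1880) = 0.2219 g soluble BOD₅·(g VSS·d)⁻¹.

F/M ≈ 0.222 d⁻¹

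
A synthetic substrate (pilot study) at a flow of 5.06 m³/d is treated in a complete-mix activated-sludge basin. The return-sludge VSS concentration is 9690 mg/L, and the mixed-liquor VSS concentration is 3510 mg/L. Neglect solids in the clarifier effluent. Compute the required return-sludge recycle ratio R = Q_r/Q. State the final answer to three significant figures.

R ≈ 0.568

Mass balance around the secondary clarifier (neglecting effluent solids): R = X / (X_r − X) = 3510 / (9690 − 3510) = 0.5680.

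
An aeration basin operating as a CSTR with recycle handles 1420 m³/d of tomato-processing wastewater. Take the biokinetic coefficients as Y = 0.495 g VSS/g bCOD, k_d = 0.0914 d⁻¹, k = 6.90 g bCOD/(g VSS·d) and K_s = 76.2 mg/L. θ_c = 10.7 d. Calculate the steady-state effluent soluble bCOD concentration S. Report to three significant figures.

S ≈ 4.36 mg/L

For a completely mixed reactor with recycle the Lawrence–McCarty relation gives S = K_s·(1 + k_d·θ_c) / [θ_c·(Y·k − k_d) − 1] = 76.2 × (1 + 0.0914 × 10.7) / [10.7 × (0.495 × 6.90 − 0.0914) − 1] = 150.7 / 34.57 = 4.360 mg/L.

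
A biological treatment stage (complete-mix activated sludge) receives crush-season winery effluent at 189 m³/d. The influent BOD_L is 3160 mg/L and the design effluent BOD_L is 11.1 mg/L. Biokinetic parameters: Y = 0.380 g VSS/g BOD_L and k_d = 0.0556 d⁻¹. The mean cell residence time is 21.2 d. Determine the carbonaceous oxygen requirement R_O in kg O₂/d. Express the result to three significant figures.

The observed yield is Y_obs = Y/(1 + k_d·θ_c) = 0.380 / (1 + 0.0556 × 21.2) = 0.380 / 2.179 = 0.1744 g VSS per g BOD_L removed.
Q·(S₀ − S) = 189 × (3160 − 11.1) × 10⁻³ = 595.1 kg/d removed.
P_X = Y_obs·Q·(S₀ − S) = 0.1744 × 595.1 = 103.8 kg VSS/d.
R_O = Q·ΔS − 1.42 P_X = 595.1 − 147.4 = 447.7 kg O₂/d.

R_O ≈ 448 kg O₂/d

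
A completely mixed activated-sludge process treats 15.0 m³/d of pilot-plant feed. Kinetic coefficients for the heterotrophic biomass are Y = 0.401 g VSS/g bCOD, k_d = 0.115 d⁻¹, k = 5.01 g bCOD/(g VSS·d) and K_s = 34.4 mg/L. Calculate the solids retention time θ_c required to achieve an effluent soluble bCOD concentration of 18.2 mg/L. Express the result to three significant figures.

θ_c ≈ 1.72 d

From 1/θ_c = Y·k·S/(K_s + S) − k_d: Y·k·S/(K_s+S) = 0.401 × 5.01 × 18.2 / (34.4 + 18.2) = 0.6951 d⁻¹.
Then 1/θ_c = μ − k_d = 0.6951 − 0.115 = 0.5801 d⁻¹, giving θ_c = 1.724 d.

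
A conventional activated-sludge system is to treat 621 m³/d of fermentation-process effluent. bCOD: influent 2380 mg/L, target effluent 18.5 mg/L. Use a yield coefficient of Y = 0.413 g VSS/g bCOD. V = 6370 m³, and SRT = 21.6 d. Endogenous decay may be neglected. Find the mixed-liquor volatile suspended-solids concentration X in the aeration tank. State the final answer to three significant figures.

X = Y·Q·ΔS·θ_c / V = 0.413 × 621 × (2380 − 18.5) × 21.6 / 6370 = 2054 mg/L.

X ≈ 2050 mg/L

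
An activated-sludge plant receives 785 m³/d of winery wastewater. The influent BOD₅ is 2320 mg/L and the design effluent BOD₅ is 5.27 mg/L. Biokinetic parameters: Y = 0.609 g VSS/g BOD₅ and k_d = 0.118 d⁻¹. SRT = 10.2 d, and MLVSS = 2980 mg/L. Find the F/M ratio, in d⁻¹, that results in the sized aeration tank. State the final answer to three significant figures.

F/M ≈ 0.356 d⁻¹

From the SRT design equation V = Y Q (S₀−S) θ_c / [X (1 + k_d θ_c)] = 0.609 × 785 × (2320 − 5.27) × 10.2 / [2980 × (1 + 0.118 × 10.2)] = 1.13×10^7 / 6567 = 1719 m³.
Food-to-microorganism ratio F/M = Q S₀ / (V X) = 785 × 2320 / (1719 × 2980) = 0.3556 d⁻¹.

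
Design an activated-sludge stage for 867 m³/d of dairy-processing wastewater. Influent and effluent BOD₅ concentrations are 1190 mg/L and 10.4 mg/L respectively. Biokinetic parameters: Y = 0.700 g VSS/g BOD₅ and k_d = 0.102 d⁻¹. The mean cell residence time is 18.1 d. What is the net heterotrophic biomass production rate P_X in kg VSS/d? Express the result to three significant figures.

P_X ≈ 252 kg VSS/d

Observed yield with endogenous decay: Y_obs = Y / (1 + k_d·θ_c) = 0.700 / (1 + 0.102 × 18.1) = 0.700 / 2.846 = 0.2459 g VSS/g BOD₅.
Q·(S₀ − S) = 867 × (1190 − 10.4) × 10⁻³ = 1023 kg/d removed.
So the net sludge growth is P_X = 0.2459 × 1023 = 251.5 kg VSS/d.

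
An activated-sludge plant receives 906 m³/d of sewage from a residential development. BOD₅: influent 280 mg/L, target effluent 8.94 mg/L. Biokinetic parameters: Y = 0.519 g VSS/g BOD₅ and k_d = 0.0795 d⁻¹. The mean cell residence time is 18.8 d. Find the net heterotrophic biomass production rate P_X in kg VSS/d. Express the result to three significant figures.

P_X ≈ 51.1 kg VSS/d

Y_obs = Y / (1 + k_d θ_c) = 0.519 / (1 + 0.0795 × 18.8) = 0.519 / 2.495 = 0.2080.
ΔS = 280 − 8.94 = 271.1 mg/L, so the substrate removal rate is 906 × 271.1/1000 = 245.6 kg BOD₅/d.
Net biomass production P_X = Y_obs × Q·(S₀ − S) = 0.2080 × 245.6 = 51.09 kg VSS/d.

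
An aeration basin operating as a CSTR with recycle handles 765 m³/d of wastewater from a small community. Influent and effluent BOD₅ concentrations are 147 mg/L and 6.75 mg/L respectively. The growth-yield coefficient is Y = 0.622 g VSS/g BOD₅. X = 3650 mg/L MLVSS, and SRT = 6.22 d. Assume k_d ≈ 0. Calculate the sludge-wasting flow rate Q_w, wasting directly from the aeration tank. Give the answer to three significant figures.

Biomass mass balance (decay neglected): V·X = Y·Q·(S₀ − S)·θ_c, so V = 0.622 × 765 × (147 − 6.75) × 6.22 / 3650 = 113.7 m³.
With mixed-liquor wasting, θ_c = V/Q_w, so Q_w = V/θ_c = 113.7/6.22 = 18.28 m³/d.

Q_w ≈ 18.3 m³/d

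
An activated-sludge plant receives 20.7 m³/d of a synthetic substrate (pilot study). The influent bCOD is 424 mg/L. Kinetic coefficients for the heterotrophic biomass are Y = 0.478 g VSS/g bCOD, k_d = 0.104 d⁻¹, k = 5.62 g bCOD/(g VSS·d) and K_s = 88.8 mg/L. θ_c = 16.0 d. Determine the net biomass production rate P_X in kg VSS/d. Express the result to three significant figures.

P_X ≈ 1.55 kg VSS/d

From the Monod/SRT balance for a CMAS, S = K_s·(1+k_d θ_c)/[θ_c·(Y k − k_d) − 1] = 88.8 × (1 + 0.104 × 16.0) / [16.0 × (0.478 × 5.62 − 0.104) − 1] = 236.6 / 40.32 = 5.867 mg/L.
Correct the yield for decay: Y_obs = Y/(1 + k_d θ_c) = 0.478 / (1 + 0.104 × 16.0) = 0.478 / 2.664 = 0.1794.
Q·(S₀ − S) = 20.7 × (424 − 5.87) × 10⁻³ = 8.655 kg/d removed.
Net biomass production P_X = Y_obs × Q·(S₀ − S) = 0.1794 × 8.655 = 1.553 kg VSS/d.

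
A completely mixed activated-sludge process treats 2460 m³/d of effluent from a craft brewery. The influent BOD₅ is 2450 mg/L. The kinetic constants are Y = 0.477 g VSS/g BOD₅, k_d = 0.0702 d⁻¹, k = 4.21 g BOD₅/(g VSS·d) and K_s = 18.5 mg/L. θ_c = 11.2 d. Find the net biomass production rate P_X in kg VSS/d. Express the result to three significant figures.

P_X ≈ 1610 kg VSS/d

Effluent substrate depends only on kinetics and SRT: S = K_s(1 + k_d θ_c) / [θ_c(Yk − k_d) − 1] = 18.5 × (1 + 0.0702 × 11.2) / [11.2 × (0.477 × 4.21 − 0.0702) − 1] = 33.05 / 20.71 = 1.596 mg/L.
Y_obs = Y / (1 + k_d θ_c) = 0.477 / (1 + 0.0702 × 11.2) = 0.477 / 1.786 = 0.2670.
ΔS = 2450 − 1.60 = 2448 mg/L, so the substrate removal rate is 2460 × 2448/1000 = 6023 kg BOD₅/d.
P_X = Y_obs · Q(S₀ − S) = 0.2670 × 6023 = 1608 kg VSS/d.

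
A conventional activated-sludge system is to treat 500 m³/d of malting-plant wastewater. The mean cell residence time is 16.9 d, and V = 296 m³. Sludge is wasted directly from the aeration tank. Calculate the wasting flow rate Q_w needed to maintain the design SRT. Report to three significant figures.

Q_w ≈ 17.5 m³/d

With mixed-liquor wasting, θ_c = V/Q_w, so Q_w = V/θ_c = 296.0/16.9 = 17.51 m³/d.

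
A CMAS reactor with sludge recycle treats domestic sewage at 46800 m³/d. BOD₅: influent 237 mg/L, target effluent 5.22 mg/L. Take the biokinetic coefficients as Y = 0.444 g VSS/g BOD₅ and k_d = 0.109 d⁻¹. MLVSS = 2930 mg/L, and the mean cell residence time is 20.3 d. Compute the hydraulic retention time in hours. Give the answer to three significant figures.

Rearranging the biomass balance for a CMAS with decay, V = Y·Q·ΔS·θ_c / [X·(1+k_d θ_c)] = 0.444 × 46800 × (237 − 5.22) × 20.3 / [2930 × (1 + 0.109 × 20.3)] = 9.78×10^7 / 9413 = 10386 m³.
Hydraulic retention time τ = V/Q = 10386 / 46800 = 0.2219 d = 5.326 h.

τ ≈ 5.33 h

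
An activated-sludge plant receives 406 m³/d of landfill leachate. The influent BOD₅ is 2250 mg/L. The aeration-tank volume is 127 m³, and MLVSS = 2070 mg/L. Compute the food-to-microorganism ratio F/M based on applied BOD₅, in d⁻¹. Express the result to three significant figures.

Food-to-microorganism ratio F/M = Q S₀ / (V X) = 406 × 2250 / (127.0 × 2070) = 3.475 d⁻¹.

F/M ≈ 3.47 d⁻¹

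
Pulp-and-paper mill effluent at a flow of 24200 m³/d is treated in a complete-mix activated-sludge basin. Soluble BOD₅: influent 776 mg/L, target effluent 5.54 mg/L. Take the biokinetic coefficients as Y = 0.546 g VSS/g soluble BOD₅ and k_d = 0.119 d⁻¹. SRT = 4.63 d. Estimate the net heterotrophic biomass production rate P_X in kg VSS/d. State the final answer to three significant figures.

P_X ≈ 6560 kg VSS/d

Correct the yield for decay: Y_obs = Y/(1 + k_d θ_c) = 0.546 / (1 + 0.119 × 4.63) = 0.546 / 1.551 = 0.3520.
Mass of soluble BOD₅ removed per day: Q(S₀ − S) = 24200 × 770.5 g/m³ = 18645 kg/d.
Net biomass production P_X = Y_obs × Q·(S₀ − S) = 0.3520 × 18645 = 6564 kg VSS/d.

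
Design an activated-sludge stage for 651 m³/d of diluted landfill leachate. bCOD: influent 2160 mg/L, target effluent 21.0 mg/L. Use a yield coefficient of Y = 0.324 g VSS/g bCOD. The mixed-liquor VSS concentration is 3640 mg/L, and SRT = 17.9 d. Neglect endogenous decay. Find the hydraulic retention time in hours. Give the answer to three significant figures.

τ ≈ 81.8 h

With k_d = 0 the design equation reduces to V = Y Q (S₀−S) θ_c / X = 0.324 × 651 × (2160 − 21.0) × 17.9 / 3640 = 2219 m³.
τ = V/Q = 2219/651 = 3.408 d, or 81.79 h.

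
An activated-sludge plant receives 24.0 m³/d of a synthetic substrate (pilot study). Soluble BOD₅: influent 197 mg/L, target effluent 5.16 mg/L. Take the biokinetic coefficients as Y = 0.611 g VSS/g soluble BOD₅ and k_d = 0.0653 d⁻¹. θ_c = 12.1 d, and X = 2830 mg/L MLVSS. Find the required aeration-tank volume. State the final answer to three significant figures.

From the SRT design equation V = Y Q (S₀−S) θ_c / [X (1 + k_d θ_c)] = 0.611 × 24.0 × (197 − 5.16) × 12.1 / [2830 × (1 + 0.0653 × 12.1)] = 3.4×10^4 / 5066 = 6.719 m³.

V ≈ 6.72 m³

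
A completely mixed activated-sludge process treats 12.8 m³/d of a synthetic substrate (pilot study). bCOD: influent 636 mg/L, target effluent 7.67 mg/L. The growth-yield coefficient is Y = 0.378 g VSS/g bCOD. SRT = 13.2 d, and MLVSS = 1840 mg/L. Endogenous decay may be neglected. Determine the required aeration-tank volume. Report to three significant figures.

V ≈ 21.8 m³

Biomass mass balance (decay neglected): V·X = Y·Q·(S₀ − S)·θ_c, so V = 0.378 × 12.8 × (636 − 7.67) × 13.2 / 1840 = 21.81 m³.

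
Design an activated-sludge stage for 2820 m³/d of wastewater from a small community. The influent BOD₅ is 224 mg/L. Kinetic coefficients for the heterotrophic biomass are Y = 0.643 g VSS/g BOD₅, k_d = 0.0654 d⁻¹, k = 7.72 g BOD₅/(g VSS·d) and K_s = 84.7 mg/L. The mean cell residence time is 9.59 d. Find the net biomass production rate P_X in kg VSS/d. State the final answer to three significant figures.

P_X ≈ 246 kg VSS/d

From the Monod/SRT balance for a CMAS, S = K_s·(1+k_d θ_c)/[θ_c·(Y k − k_d) − 1] = 84.7 × (1 + 0.0654 × 9.59) / [9.59 × (0.643 × 7.72 − 0.0654) − 1] = 137.8 / 45.98 = 2.998 mg/L.
Correct the yield for decay: Y_obs = Y/(1 + k_d θ_c) = 0.643 / (1 + 0.0654 × 9.59) = 0.643 / 1.627 = 0.3952.
ΔS = 224 − 3.00 = 221.0 mg/L, so the substrate removal rate is 2820 × 221.0/1000 = 623.2 kg BOD₅/d.
So the net sludge growth is P_X = 0.3952 × 623.2 = 246.3 kg VSS/d.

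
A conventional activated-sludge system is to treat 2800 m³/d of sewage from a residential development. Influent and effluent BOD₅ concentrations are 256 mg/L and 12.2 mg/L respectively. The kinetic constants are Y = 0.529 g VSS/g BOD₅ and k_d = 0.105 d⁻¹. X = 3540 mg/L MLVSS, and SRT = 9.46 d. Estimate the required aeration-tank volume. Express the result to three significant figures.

From the SRT design equation V = Y Q (S₀−S) θ_c / [X (1 + k_d θ_c)] = 0.529 × 2800 × (256 − 12.2) × 9.46 / [3540 × (1 + 0.105 × 9.46)] = 3.42×10^6 / 7056 = 484.1 m³.

V ≈ 484 m³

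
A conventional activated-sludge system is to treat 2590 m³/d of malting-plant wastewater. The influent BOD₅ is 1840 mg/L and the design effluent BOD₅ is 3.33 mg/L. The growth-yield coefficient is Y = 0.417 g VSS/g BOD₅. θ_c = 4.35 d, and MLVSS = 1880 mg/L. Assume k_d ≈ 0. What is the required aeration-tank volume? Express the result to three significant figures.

V ≈ 4590 m³

V·X = Y·Q·ΔS·θ_c gives V = 0.417 × 2590 × (1840 − 3.33) × 4.35 / 1880 = 4590 m³.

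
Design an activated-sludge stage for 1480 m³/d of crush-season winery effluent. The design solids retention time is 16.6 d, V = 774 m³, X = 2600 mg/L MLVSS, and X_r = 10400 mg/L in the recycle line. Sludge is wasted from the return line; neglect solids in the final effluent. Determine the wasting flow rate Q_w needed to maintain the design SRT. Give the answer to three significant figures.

Q_w = (V·X)/(θ_c X_r) = 774.0 × 2600 / (16.6 × 10400) = 11.66 m³/d.

Q_w ≈ 11.7 m³/d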